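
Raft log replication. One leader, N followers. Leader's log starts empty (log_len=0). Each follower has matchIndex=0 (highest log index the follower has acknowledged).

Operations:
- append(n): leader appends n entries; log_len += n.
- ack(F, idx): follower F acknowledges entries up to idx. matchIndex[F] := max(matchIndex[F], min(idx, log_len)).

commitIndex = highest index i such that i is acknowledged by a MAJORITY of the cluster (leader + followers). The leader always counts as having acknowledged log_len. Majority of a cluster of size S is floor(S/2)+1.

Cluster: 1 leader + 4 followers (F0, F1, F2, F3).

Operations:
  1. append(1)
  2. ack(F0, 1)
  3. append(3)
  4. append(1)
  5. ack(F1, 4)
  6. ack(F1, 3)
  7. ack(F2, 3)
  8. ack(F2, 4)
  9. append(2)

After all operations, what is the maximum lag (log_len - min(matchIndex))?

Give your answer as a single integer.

Answer: 7

Derivation:
Op 1: append 1 -> log_len=1
Op 2: F0 acks idx 1 -> match: F0=1 F1=0 F2=0 F3=0; commitIndex=0
Op 3: append 3 -> log_len=4
Op 4: append 1 -> log_len=5
Op 5: F1 acks idx 4 -> match: F0=1 F1=4 F2=0 F3=0; commitIndex=1
Op 6: F1 acks idx 3 -> match: F0=1 F1=4 F2=0 F3=0; commitIndex=1
Op 7: F2 acks idx 3 -> match: F0=1 F1=4 F2=3 F3=0; commitIndex=3
Op 8: F2 acks idx 4 -> match: F0=1 F1=4 F2=4 F3=0; commitIndex=4
Op 9: append 2 -> log_len=7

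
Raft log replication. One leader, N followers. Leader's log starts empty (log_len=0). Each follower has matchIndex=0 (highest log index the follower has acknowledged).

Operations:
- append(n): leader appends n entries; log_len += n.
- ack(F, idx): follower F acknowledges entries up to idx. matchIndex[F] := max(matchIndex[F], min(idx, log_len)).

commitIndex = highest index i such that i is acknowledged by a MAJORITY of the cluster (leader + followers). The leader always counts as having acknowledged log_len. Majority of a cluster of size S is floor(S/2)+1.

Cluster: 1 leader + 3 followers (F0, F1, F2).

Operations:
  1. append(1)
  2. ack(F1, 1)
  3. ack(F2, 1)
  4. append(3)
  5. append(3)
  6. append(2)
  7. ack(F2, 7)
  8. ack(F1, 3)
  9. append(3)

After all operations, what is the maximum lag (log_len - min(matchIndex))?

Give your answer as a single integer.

Op 1: append 1 -> log_len=1
Op 2: F1 acks idx 1 -> match: F0=0 F1=1 F2=0; commitIndex=0
Op 3: F2 acks idx 1 -> match: F0=0 F1=1 F2=1; commitIndex=1
Op 4: append 3 -> log_len=4
Op 5: append 3 -> log_len=7
Op 6: append 2 -> log_len=9
Op 7: F2 acks idx 7 -> match: F0=0 F1=1 F2=7; commitIndex=1
Op 8: F1 acks idx 3 -> match: F0=0 F1=3 F2=7; commitIndex=3
Op 9: append 3 -> log_len=12

Answer: 12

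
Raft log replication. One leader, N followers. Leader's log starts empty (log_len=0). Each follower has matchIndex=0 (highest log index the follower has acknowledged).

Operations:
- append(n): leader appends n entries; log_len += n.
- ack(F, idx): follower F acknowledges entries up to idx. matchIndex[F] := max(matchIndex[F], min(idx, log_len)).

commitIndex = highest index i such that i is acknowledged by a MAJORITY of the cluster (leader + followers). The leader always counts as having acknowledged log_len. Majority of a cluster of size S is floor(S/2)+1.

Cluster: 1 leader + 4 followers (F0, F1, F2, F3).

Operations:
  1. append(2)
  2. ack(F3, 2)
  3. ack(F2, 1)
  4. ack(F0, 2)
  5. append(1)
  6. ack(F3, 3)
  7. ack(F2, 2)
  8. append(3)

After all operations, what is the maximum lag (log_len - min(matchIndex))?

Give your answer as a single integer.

Op 1: append 2 -> log_len=2
Op 2: F3 acks idx 2 -> match: F0=0 F1=0 F2=0 F3=2; commitIndex=0
Op 3: F2 acks idx 1 -> match: F0=0 F1=0 F2=1 F3=2; commitIndex=1
Op 4: F0 acks idx 2 -> match: F0=2 F1=0 F2=1 F3=2; commitIndex=2
Op 5: append 1 -> log_len=3
Op 6: F3 acks idx 3 -> match: F0=2 F1=0 F2=1 F3=3; commitIndex=2
Op 7: F2 acks idx 2 -> match: F0=2 F1=0 F2=2 F3=3; commitIndex=2
Op 8: append 3 -> log_len=6

Answer: 6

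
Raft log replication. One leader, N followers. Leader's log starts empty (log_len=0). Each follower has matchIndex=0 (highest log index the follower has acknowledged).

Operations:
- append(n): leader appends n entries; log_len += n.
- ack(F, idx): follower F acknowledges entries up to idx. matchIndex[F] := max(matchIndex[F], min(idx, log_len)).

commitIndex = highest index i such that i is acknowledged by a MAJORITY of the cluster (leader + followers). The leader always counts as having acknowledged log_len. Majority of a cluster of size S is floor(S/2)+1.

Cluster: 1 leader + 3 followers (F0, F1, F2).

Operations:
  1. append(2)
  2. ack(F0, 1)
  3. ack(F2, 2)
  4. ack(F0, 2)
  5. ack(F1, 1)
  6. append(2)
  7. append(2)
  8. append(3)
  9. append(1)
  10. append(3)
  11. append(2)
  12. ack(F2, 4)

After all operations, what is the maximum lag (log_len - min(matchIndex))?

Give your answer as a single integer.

Answer: 14

Derivation:
Op 1: append 2 -> log_len=2
Op 2: F0 acks idx 1 -> match: F0=1 F1=0 F2=0; commitIndex=0
Op 3: F2 acks idx 2 -> match: F0=1 F1=0 F2=2; commitIndex=1
Op 4: F0 acks idx 2 -> match: F0=2 F1=0 F2=2; commitIndex=2
Op 5: F1 acks idx 1 -> match: F0=2 F1=1 F2=2; commitIndex=2
Op 6: append 2 -> log_len=4
Op 7: append 2 -> log_len=6
Op 8: append 3 -> log_len=9
Op 9: append 1 -> log_len=10
Op 10: append 3 -> log_len=13
Op 11: append 2 -> log_len=15
Op 12: F2 acks idx 4 -> match: F0=2 F1=1 F2=4; commitIndex=2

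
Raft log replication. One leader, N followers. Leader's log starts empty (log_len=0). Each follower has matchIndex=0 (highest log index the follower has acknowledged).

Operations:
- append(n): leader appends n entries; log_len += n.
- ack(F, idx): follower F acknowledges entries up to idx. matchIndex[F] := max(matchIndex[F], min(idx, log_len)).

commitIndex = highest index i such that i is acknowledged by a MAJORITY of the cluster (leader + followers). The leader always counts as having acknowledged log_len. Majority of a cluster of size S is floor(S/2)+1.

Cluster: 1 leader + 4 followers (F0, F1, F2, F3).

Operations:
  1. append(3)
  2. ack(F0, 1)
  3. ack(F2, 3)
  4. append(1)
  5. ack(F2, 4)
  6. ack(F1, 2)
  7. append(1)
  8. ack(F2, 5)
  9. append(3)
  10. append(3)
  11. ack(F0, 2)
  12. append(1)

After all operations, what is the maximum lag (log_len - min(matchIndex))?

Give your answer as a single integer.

Answer: 12

Derivation:
Op 1: append 3 -> log_len=3
Op 2: F0 acks idx 1 -> match: F0=1 F1=0 F2=0 F3=0; commitIndex=0
Op 3: F2 acks idx 3 -> match: F0=1 F1=0 F2=3 F3=0; commitIndex=1
Op 4: append 1 -> log_len=4
Op 5: F2 acks idx 4 -> match: F0=1 F1=0 F2=4 F3=0; commitIndex=1
Op 6: F1 acks idx 2 -> match: F0=1 F1=2 F2=4 F3=0; commitIndex=2
Op 7: append 1 -> log_len=5
Op 8: F2 acks idx 5 -> match: F0=1 F1=2 F2=5 F3=0; commitIndex=2
Op 9: append 3 -> log_len=8
Op 10: append 3 -> log_len=11
Op 11: F0 acks idx 2 -> match: F0=2 F1=2 F2=5 F3=0; commitIndex=2
Op 12: append 1 -> log_len=12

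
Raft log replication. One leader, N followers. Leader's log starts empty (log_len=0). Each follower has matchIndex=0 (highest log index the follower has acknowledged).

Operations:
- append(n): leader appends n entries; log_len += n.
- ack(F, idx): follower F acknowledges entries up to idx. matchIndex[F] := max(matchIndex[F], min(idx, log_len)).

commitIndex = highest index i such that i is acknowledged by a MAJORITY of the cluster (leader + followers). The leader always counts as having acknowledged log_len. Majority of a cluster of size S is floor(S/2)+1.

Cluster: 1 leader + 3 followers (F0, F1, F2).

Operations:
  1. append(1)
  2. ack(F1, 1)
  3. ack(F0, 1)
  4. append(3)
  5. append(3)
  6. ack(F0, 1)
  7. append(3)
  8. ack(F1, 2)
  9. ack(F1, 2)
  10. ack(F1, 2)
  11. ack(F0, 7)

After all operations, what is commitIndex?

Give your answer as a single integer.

Op 1: append 1 -> log_len=1
Op 2: F1 acks idx 1 -> match: F0=0 F1=1 F2=0; commitIndex=0
Op 3: F0 acks idx 1 -> match: F0=1 F1=1 F2=0; commitIndex=1
Op 4: append 3 -> log_len=4
Op 5: append 3 -> log_len=7
Op 6: F0 acks idx 1 -> match: F0=1 F1=1 F2=0; commitIndex=1
Op 7: append 3 -> log_len=10
Op 8: F1 acks idx 2 -> match: F0=1 F1=2 F2=0; commitIndex=1
Op 9: F1 acks idx 2 -> match: F0=1 F1=2 F2=0; commitIndex=1
Op 10: F1 acks idx 2 -> match: F0=1 F1=2 F2=0; commitIndex=1
Op 11: F0 acks idx 7 -> match: F0=7 F1=2 F2=0; commitIndex=2

Answer: 2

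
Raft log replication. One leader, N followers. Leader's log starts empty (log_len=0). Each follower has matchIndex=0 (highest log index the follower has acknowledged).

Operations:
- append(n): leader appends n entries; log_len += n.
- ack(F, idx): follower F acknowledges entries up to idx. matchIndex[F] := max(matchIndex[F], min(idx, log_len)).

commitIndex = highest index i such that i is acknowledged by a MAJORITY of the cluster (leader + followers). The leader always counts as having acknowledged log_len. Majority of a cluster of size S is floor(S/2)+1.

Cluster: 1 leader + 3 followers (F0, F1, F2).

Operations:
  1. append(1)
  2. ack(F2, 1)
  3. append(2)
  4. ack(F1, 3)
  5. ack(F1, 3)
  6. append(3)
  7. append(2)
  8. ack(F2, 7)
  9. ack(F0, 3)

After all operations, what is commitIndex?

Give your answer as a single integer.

Answer: 3

Derivation:
Op 1: append 1 -> log_len=1
Op 2: F2 acks idx 1 -> match: F0=0 F1=0 F2=1; commitIndex=0
Op 3: append 2 -> log_len=3
Op 4: F1 acks idx 3 -> match: F0=0 F1=3 F2=1; commitIndex=1
Op 5: F1 acks idx 3 -> match: F0=0 F1=3 F2=1; commitIndex=1
Op 6: append 3 -> log_len=6
Op 7: append 2 -> log_len=8
Op 8: F2 acks idx 7 -> match: F0=0 F1=3 F2=7; commitIndex=3
Op 9: F0 acks idx 3 -> match: F0=3 F1=3 F2=7; commitIndex=3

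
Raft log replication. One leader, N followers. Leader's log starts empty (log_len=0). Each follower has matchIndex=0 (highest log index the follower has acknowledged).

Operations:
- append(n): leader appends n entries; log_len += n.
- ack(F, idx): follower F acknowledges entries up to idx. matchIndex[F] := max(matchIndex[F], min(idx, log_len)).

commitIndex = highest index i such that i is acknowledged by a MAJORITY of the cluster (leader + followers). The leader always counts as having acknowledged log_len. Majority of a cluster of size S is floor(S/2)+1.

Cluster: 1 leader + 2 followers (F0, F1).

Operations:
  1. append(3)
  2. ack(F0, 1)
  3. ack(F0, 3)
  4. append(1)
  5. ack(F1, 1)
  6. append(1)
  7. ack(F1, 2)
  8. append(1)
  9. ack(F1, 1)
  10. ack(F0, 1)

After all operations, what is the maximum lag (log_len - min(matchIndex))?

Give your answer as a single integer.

Op 1: append 3 -> log_len=3
Op 2: F0 acks idx 1 -> match: F0=1 F1=0; commitIndex=1
Op 3: F0 acks idx 3 -> match: F0=3 F1=0; commitIndex=3
Op 4: append 1 -> log_len=4
Op 5: F1 acks idx 1 -> match: F0=3 F1=1; commitIndex=3
Op 6: append 1 -> log_len=5
Op 7: F1 acks idx 2 -> match: F0=3 F1=2; commitIndex=3
Op 8: append 1 -> log_len=6
Op 9: F1 acks idx 1 -> match: F0=3 F1=2; commitIndex=3
Op 10: F0 acks idx 1 -> match: F0=3 F1=2; commitIndex=3

Answer: 4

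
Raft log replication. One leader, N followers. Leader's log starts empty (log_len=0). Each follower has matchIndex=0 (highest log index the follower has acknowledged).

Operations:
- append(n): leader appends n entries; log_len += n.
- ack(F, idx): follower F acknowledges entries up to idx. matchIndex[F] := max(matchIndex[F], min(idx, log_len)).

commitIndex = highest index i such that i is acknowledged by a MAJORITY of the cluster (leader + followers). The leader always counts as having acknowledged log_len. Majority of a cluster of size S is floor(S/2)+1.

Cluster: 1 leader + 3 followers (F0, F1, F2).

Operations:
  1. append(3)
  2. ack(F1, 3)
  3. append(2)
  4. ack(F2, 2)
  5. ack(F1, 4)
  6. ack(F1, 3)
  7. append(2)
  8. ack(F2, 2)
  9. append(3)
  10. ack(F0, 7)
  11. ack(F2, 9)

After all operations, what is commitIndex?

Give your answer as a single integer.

Answer: 7

Derivation:
Op 1: append 3 -> log_len=3
Op 2: F1 acks idx 3 -> match: F0=0 F1=3 F2=0; commitIndex=0
Op 3: append 2 -> log_len=5
Op 4: F2 acks idx 2 -> match: F0=0 F1=3 F2=2; commitIndex=2
Op 5: F1 acks idx 4 -> match: F0=0 F1=4 F2=2; commitIndex=2
Op 6: F1 acks idx 3 -> match: F0=0 F1=4 F2=2; commitIndex=2
Op 7: append 2 -> log_len=7
Op 8: F2 acks idx 2 -> match: F0=0 F1=4 F2=2; commitIndex=2
Op 9: append 3 -> log_len=10
Op 10: F0 acks idx 7 -> match: F0=7 F1=4 F2=2; commitIndex=4
Op 11: F2 acks idx 9 -> match: F0=7 F1=4 F2=9; commitIndex=7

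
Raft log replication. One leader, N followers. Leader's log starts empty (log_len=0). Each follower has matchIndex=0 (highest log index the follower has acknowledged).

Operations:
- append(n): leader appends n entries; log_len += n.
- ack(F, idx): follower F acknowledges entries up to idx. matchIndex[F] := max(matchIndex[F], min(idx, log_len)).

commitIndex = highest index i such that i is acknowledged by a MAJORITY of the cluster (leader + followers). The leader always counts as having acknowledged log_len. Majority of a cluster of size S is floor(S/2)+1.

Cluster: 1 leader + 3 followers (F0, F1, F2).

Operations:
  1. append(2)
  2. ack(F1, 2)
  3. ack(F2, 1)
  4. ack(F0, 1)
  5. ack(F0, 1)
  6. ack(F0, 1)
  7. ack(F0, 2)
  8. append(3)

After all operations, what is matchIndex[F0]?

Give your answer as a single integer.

Answer: 2

Derivation:
Op 1: append 2 -> log_len=2
Op 2: F1 acks idx 2 -> match: F0=0 F1=2 F2=0; commitIndex=0
Op 3: F2 acks idx 1 -> match: F0=0 F1=2 F2=1; commitIndex=1
Op 4: F0 acks idx 1 -> match: F0=1 F1=2 F2=1; commitIndex=1
Op 5: F0 acks idx 1 -> match: F0=1 F1=2 F2=1; commitIndex=1
Op 6: F0 acks idx 1 -> match: F0=1 F1=2 F2=1; commitIndex=1
Op 7: F0 acks idx 2 -> match: F0=2 F1=2 F2=1; commitIndex=2
Op 8: append 3 -> log_len=5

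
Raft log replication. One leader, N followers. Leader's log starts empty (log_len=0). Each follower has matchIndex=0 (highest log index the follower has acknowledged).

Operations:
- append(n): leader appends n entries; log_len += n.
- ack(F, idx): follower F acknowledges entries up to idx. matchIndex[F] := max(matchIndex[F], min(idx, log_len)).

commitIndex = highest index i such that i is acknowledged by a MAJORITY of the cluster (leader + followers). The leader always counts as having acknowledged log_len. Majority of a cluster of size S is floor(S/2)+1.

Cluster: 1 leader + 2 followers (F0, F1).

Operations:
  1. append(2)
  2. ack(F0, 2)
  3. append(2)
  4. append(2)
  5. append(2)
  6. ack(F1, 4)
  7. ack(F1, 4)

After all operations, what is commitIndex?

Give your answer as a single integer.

Op 1: append 2 -> log_len=2
Op 2: F0 acks idx 2 -> match: F0=2 F1=0; commitIndex=2
Op 3: append 2 -> log_len=4
Op 4: append 2 -> log_len=6
Op 5: append 2 -> log_len=8
Op 6: F1 acks idx 4 -> match: F0=2 F1=4; commitIndex=4
Op 7: F1 acks idx 4 -> match: F0=2 F1=4; commitIndex=4

Answer: 4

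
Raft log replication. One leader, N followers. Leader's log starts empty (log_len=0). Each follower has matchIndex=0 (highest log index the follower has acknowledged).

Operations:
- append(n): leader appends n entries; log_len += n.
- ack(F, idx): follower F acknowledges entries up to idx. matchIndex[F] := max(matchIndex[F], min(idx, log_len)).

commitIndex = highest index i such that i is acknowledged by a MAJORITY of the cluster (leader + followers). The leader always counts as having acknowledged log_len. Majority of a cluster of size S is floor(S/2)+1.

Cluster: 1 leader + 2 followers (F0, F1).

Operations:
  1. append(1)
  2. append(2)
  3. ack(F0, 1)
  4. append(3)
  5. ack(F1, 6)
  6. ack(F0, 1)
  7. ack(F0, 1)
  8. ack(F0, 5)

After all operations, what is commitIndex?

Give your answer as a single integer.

Op 1: append 1 -> log_len=1
Op 2: append 2 -> log_len=3
Op 3: F0 acks idx 1 -> match: F0=1 F1=0; commitIndex=1
Op 4: append 3 -> log_len=6
Op 5: F1 acks idx 6 -> match: F0=1 F1=6; commitIndex=6
Op 6: F0 acks idx 1 -> match: F0=1 F1=6; commitIndex=6
Op 7: F0 acks idx 1 -> match: F0=1 F1=6; commitIndex=6
Op 8: F0 acks idx 5 -> match: F0=5 F1=6; commitIndex=6

Answer: 6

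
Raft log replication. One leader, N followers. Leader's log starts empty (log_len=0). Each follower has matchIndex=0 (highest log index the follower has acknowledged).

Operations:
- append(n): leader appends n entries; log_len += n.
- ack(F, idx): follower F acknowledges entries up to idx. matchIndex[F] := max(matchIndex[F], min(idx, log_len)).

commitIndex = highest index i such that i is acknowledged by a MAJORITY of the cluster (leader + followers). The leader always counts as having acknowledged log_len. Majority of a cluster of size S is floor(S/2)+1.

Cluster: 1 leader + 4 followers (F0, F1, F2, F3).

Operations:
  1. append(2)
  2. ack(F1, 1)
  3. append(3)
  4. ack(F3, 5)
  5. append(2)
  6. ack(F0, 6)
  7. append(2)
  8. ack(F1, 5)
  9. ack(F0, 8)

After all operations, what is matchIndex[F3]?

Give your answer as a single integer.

Op 1: append 2 -> log_len=2
Op 2: F1 acks idx 1 -> match: F0=0 F1=1 F2=0 F3=0; commitIndex=0
Op 3: append 3 -> log_len=5
Op 4: F3 acks idx 5 -> match: F0=0 F1=1 F2=0 F3=5; commitIndex=1
Op 5: append 2 -> log_len=7
Op 6: F0 acks idx 6 -> match: F0=6 F1=1 F2=0 F3=5; commitIndex=5
Op 7: append 2 -> log_len=9
Op 8: F1 acks idx 5 -> match: F0=6 F1=5 F2=0 F3=5; commitIndex=5
Op 9: F0 acks idx 8 -> match: F0=8 F1=5 F2=0 F3=5; commitIndex=5

Answer: 5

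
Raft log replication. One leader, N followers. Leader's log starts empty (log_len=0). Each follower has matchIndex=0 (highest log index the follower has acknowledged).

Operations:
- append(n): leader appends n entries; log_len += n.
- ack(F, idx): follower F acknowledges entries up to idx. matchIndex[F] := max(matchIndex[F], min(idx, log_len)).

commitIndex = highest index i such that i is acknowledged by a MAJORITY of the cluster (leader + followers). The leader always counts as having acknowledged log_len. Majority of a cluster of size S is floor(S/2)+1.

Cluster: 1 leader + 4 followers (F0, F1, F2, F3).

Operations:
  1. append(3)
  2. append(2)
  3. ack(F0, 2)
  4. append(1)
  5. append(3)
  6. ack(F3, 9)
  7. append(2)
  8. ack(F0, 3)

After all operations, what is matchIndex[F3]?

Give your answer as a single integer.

Answer: 9

Derivation:
Op 1: append 3 -> log_len=3
Op 2: append 2 -> log_len=5
Op 3: F0 acks idx 2 -> match: F0=2 F1=0 F2=0 F3=0; commitIndex=0
Op 4: append 1 -> log_len=6
Op 5: append 3 -> log_len=9
Op 6: F3 acks idx 9 -> match: F0=2 F1=0 F2=0 F3=9; commitIndex=2
Op 7: append 2 -> log_len=11
Op 8: F0 acks idx 3 -> match: F0=3 F1=0 F2=0 F3=9; commitIndex=3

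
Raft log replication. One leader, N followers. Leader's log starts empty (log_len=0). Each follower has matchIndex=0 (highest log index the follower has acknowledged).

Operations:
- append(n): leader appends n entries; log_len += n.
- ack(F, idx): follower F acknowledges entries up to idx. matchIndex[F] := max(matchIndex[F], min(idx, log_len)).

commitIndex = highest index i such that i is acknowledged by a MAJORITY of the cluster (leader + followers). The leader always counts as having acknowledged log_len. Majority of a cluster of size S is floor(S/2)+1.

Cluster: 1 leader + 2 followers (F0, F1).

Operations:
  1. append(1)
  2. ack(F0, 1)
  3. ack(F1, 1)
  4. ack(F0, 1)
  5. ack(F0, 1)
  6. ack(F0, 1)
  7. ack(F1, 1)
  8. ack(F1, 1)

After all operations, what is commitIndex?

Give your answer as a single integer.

Answer: 1

Derivation:
Op 1: append 1 -> log_len=1
Op 2: F0 acks idx 1 -> match: F0=1 F1=0; commitIndex=1
Op 3: F1 acks idx 1 -> match: F0=1 F1=1; commitIndex=1
Op 4: F0 acks idx 1 -> match: F0=1 F1=1; commitIndex=1
Op 5: F0 acks idx 1 -> match: F0=1 F1=1; commitIndex=1
Op 6: F0 acks idx 1 -> match: F0=1 F1=1; commitIndex=1
Op 7: F1 acks idx 1 -> match: F0=1 F1=1; commitIndex=1
Op 8: F1 acks idx 1 -> match: F0=1 F1=1; commitIndex=1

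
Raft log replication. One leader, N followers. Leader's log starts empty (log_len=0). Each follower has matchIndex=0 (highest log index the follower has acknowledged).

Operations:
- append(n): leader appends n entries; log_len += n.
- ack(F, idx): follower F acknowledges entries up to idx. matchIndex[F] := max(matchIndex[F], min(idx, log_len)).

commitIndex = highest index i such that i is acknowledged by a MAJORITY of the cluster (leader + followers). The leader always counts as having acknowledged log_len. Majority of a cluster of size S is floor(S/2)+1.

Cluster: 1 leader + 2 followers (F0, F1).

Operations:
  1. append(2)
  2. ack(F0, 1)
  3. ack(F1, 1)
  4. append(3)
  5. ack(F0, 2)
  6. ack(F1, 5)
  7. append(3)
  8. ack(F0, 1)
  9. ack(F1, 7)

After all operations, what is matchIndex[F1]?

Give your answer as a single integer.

Op 1: append 2 -> log_len=2
Op 2: F0 acks idx 1 -> match: F0=1 F1=0; commitIndex=1
Op 3: F1 acks idx 1 -> match: F0=1 F1=1; commitIndex=1
Op 4: append 3 -> log_len=5
Op 5: F0 acks idx 2 -> match: F0=2 F1=1; commitIndex=2
Op 6: F1 acks idx 5 -> match: F0=2 F1=5; commitIndex=5
Op 7: append 3 -> log_len=8
Op 8: F0 acks idx 1 -> match: F0=2 F1=5; commitIndex=5
Op 9: F1 acks idx 7 -> match: F0=2 F1=7; commitIndex=7

Answer: 7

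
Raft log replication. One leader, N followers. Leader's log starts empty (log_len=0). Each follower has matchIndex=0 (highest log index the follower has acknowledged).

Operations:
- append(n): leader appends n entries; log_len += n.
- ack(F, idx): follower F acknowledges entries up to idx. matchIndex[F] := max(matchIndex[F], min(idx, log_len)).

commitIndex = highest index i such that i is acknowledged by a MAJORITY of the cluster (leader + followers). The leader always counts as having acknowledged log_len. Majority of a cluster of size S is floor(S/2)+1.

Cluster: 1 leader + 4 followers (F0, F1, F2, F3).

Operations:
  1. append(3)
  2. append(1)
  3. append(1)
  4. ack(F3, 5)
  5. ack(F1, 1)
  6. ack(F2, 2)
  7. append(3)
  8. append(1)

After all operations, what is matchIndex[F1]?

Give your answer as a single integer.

Op 1: append 3 -> log_len=3
Op 2: append 1 -> log_len=4
Op 3: append 1 -> log_len=5
Op 4: F3 acks idx 5 -> match: F0=0 F1=0 F2=0 F3=5; commitIndex=0
Op 5: F1 acks idx 1 -> match: F0=0 F1=1 F2=0 F3=5; commitIndex=1
Op 6: F2 acks idx 2 -> match: F0=0 F1=1 F2=2 F3=5; commitIndex=2
Op 7: append 3 -> log_len=8
Op 8: append 1 -> log_len=9

Answer: 1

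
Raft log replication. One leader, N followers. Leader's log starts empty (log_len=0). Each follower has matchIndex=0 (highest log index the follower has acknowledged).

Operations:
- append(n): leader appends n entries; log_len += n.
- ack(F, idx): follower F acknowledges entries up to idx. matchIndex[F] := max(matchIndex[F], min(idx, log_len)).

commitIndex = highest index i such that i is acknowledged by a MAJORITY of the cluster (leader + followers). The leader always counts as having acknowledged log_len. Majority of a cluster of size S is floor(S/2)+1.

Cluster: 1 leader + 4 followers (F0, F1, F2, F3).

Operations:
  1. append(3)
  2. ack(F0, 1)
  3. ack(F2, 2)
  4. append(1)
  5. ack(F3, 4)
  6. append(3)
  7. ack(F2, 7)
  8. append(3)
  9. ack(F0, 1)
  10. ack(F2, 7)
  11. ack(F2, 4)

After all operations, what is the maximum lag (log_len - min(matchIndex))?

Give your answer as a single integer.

Answer: 10

Derivation:
Op 1: append 3 -> log_len=3
Op 2: F0 acks idx 1 -> match: F0=1 F1=0 F2=0 F3=0; commitIndex=0
Op 3: F2 acks idx 2 -> match: F0=1 F1=0 F2=2 F3=0; commitIndex=1
Op 4: append 1 -> log_len=4
Op 5: F3 acks idx 4 -> match: F0=1 F1=0 F2=2 F3=4; commitIndex=2
Op 6: append 3 -> log_len=7
Op 7: F2 acks idx 7 -> match: F0=1 F1=0 F2=7 F3=4; commitIndex=4
Op 8: append 3 -> log_len=10
Op 9: F0 acks idx 1 -> match: F0=1 F1=0 F2=7 F3=4; commitIndex=4
Op 10: F2 acks idx 7 -> match: F0=1 F1=0 F2=7 F3=4; commitIndex=4
Op 11: F2 acks idx 4 -> match: F0=1 F1=0 F2=7 F3=4; commitIndex=4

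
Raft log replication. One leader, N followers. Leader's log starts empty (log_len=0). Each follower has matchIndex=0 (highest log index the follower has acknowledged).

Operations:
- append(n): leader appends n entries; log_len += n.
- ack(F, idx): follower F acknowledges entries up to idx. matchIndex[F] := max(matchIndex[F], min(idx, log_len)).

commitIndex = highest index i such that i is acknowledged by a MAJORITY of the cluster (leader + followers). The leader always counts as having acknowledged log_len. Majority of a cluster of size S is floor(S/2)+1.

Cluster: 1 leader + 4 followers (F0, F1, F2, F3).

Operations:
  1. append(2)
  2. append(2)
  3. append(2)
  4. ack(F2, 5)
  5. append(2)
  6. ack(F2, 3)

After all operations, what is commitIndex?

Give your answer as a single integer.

Answer: 0

Derivation:
Op 1: append 2 -> log_len=2
Op 2: append 2 -> log_len=4
Op 3: append 2 -> log_len=6
Op 4: F2 acks idx 5 -> match: F0=0 F1=0 F2=5 F3=0; commitIndex=0
Op 5: append 2 -> log_len=8
Op 6: F2 acks idx 3 -> match: F0=0 F1=0 F2=5 F3=0; commitIndex=0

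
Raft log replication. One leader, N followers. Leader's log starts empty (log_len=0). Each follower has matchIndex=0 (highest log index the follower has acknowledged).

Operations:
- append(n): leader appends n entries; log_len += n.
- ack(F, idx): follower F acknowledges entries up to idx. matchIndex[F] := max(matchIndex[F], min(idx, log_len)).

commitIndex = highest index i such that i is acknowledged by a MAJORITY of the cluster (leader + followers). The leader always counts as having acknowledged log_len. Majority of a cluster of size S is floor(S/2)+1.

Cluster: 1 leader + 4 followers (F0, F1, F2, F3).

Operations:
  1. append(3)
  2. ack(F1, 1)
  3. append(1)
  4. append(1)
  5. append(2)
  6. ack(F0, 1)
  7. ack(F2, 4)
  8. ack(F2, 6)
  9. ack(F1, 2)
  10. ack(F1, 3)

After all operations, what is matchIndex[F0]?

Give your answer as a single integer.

Answer: 1

Derivation:
Op 1: append 3 -> log_len=3
Op 2: F1 acks idx 1 -> match: F0=0 F1=1 F2=0 F3=0; commitIndex=0
Op 3: append 1 -> log_len=4
Op 4: append 1 -> log_len=5
Op 5: append 2 -> log_len=7
Op 6: F0 acks idx 1 -> match: F0=1 F1=1 F2=0 F3=0; commitIndex=1
Op 7: F2 acks idx 4 -> match: F0=1 F1=1 F2=4 F3=0; commitIndex=1
Op 8: F2 acks idx 6 -> match: F0=1 F1=1 F2=6 F3=0; commitIndex=1
Op 9: F1 acks idx 2 -> match: F0=1 F1=2 F2=6 F3=0; commitIndex=2
Op 10: F1 acks idx 3 -> match: F0=1 F1=3 F2=6 F3=0; commitIndex=3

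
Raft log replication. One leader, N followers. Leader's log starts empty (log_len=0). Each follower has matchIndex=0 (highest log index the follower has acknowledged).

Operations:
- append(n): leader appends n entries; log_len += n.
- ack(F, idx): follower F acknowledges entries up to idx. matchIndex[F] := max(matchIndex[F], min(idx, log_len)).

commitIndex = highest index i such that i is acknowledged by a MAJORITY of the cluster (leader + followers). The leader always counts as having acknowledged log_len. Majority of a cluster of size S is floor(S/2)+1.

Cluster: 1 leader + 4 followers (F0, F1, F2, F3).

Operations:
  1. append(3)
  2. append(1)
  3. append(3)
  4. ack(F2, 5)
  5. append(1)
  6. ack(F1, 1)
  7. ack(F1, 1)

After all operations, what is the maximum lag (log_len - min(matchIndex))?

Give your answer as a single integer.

Op 1: append 3 -> log_len=3
Op 2: append 1 -> log_len=4
Op 3: append 3 -> log_len=7
Op 4: F2 acks idx 5 -> match: F0=0 F1=0 F2=5 F3=0; commitIndex=0
Op 5: append 1 -> log_len=8
Op 6: F1 acks idx 1 -> match: F0=0 F1=1 F2=5 F3=0; commitIndex=1
Op 7: F1 acks idx 1 -> match: F0=0 F1=1 F2=5 F3=0; commitIndex=1

Answer: 8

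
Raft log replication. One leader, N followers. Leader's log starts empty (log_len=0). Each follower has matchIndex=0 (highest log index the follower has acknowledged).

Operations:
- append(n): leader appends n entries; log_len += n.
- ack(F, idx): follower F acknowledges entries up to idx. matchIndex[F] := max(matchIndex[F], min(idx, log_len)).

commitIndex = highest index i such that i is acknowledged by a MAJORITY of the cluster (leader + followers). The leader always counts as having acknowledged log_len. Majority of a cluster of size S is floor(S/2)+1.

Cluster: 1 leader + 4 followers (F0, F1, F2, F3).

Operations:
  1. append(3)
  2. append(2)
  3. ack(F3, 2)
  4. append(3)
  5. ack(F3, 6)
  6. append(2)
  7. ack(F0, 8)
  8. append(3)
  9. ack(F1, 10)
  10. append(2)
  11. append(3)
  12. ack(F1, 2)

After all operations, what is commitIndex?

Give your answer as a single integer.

Op 1: append 3 -> log_len=3
Op 2: append 2 -> log_len=5
Op 3: F3 acks idx 2 -> match: F0=0 F1=0 F2=0 F3=2; commitIndex=0
Op 4: append 3 -> log_len=8
Op 5: F3 acks idx 6 -> match: F0=0 F1=0 F2=0 F3=6; commitIndex=0
Op 6: append 2 -> log_len=10
Op 7: F0 acks idx 8 -> match: F0=8 F1=0 F2=0 F3=6; commitIndex=6
Op 8: append 3 -> log_len=13
Op 9: F1 acks idx 10 -> match: F0=8 F1=10 F2=0 F3=6; commitIndex=8
Op 10: append 2 -> log_len=15
Op 11: append 3 -> log_len=18
Op 12: F1 acks idx 2 -> match: F0=8 F1=10 F2=0 F3=6; commitIndex=8

Answer: 8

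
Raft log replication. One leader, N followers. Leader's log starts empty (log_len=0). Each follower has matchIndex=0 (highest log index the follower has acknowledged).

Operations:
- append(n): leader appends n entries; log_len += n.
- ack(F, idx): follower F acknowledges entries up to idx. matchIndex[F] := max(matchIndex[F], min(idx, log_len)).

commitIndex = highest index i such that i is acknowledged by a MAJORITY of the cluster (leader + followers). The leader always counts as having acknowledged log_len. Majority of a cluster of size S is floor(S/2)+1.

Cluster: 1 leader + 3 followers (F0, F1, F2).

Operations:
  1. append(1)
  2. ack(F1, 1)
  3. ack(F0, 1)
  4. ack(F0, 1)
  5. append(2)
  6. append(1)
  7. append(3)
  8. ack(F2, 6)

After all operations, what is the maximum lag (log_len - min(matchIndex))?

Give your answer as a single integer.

Answer: 6

Derivation:
Op 1: append 1 -> log_len=1
Op 2: F1 acks idx 1 -> match: F0=0 F1=1 F2=0; commitIndex=0
Op 3: F0 acks idx 1 -> match: F0=1 F1=1 F2=0; commitIndex=1
Op 4: F0 acks idx 1 -> match: F0=1 F1=1 F2=0; commitIndex=1
Op 5: append 2 -> log_len=3
Op 6: append 1 -> log_len=4
Op 7: append 3 -> log_len=7
Op 8: F2 acks idx 6 -> match: F0=1 F1=1 F2=6; commitIndex=1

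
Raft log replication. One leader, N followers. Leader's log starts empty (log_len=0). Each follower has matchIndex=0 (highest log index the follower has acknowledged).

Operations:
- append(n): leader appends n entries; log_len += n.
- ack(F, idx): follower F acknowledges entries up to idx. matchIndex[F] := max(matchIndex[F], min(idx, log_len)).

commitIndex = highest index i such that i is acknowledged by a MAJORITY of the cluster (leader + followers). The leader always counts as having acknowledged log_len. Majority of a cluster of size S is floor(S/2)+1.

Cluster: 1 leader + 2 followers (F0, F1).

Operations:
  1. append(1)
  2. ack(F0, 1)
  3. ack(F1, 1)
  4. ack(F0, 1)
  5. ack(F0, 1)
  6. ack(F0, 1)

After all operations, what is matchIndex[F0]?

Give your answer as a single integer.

Op 1: append 1 -> log_len=1
Op 2: F0 acks idx 1 -> match: F0=1 F1=0; commitIndex=1
Op 3: F1 acks idx 1 -> match: F0=1 F1=1; commitIndex=1
Op 4: F0 acks idx 1 -> match: F0=1 F1=1; commitIndex=1
Op 5: F0 acks idx 1 -> match: F0=1 F1=1; commitIndex=1
Op 6: F0 acks idx 1 -> match: F0=1 F1=1; commitIndex=1

Answer: 1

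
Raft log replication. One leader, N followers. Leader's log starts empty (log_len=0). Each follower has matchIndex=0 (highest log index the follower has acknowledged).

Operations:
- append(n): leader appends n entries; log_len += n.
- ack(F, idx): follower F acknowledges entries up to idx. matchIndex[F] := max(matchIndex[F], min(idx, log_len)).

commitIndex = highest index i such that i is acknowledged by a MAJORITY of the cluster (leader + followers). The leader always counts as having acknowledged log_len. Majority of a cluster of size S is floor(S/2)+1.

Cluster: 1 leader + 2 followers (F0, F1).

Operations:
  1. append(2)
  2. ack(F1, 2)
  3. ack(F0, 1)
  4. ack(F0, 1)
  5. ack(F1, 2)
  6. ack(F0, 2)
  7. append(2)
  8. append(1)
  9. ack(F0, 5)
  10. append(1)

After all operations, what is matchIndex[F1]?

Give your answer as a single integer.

Op 1: append 2 -> log_len=2
Op 2: F1 acks idx 2 -> match: F0=0 F1=2; commitIndex=2
Op 3: F0 acks idx 1 -> match: F0=1 F1=2; commitIndex=2
Op 4: F0 acks idx 1 -> match: F0=1 F1=2; commitIndex=2
Op 5: F1 acks idx 2 -> match: F0=1 F1=2; commitIndex=2
Op 6: F0 acks idx 2 -> match: F0=2 F1=2; commitIndex=2
Op 7: append 2 -> log_len=4
Op 8: append 1 -> log_len=5
Op 9: F0 acks idx 5 -> match: F0=5 F1=2; commitIndex=5
Op 10: append 1 -> log_len=6

Answer: 2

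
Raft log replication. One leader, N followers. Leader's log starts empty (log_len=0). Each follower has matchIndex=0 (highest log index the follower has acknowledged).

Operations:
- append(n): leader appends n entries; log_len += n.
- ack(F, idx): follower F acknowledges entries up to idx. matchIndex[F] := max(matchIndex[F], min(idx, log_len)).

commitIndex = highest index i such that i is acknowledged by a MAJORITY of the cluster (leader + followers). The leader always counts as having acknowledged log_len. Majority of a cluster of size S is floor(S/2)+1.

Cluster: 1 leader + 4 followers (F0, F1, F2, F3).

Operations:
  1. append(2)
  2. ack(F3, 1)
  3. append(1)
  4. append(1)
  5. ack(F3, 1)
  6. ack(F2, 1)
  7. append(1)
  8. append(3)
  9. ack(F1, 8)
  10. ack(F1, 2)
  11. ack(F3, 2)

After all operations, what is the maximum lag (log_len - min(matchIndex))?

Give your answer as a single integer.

Answer: 8

Derivation:
Op 1: append 2 -> log_len=2
Op 2: F3 acks idx 1 -> match: F0=0 F1=0 F2=0 F3=1; commitIndex=0
Op 3: append 1 -> log_len=3
Op 4: append 1 -> log_len=4
Op 5: F3 acks idx 1 -> match: F0=0 F1=0 F2=0 F3=1; commitIndex=0
Op 6: F2 acks idx 1 -> match: F0=0 F1=0 F2=1 F3=1; commitIndex=1
Op 7: append 1 -> log_len=5
Op 8: append 3 -> log_len=8
Op 9: F1 acks idx 8 -> match: F0=0 F1=8 F2=1 F3=1; commitIndex=1
Op 10: F1 acks idx 2 -> match: F0=0 F1=8 F2=1 F3=1; commitIndex=1
Op 11: F3 acks idx 2 -> match: F0=0 F1=8 F2=1 F3=2; commitIndex=2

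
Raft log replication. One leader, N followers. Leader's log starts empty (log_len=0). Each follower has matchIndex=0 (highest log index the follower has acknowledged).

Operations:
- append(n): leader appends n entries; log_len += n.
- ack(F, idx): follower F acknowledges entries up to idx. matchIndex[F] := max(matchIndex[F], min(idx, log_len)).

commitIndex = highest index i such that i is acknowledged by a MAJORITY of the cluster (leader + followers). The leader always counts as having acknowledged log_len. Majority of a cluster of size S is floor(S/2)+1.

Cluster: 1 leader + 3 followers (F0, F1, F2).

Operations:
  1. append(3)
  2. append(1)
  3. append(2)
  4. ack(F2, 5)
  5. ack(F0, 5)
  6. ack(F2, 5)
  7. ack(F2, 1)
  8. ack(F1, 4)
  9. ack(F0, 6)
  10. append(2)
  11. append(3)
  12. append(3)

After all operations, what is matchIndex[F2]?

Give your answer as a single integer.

Answer: 5

Derivation:
Op 1: append 3 -> log_len=3
Op 2: append 1 -> log_len=4
Op 3: append 2 -> log_len=6
Op 4: F2 acks idx 5 -> match: F0=0 F1=0 F2=5; commitIndex=0
Op 5: F0 acks idx 5 -> match: F0=5 F1=0 F2=5; commitIndex=5
Op 6: F2 acks idx 5 -> match: F0=5 F1=0 F2=5; commitIndex=5
Op 7: F2 acks idx 1 -> match: F0=5 F1=0 F2=5; commitIndex=5
Op 8: F1 acks idx 4 -> match: F0=5 F1=4 F2=5; commitIndex=5
Op 9: F0 acks idx 6 -> match: F0=6 F1=4 F2=5; commitIndex=5
Op 10: append 2 -> log_len=8
Op 11: append 3 -> log_len=11
Op 12: append 3 -> log_len=14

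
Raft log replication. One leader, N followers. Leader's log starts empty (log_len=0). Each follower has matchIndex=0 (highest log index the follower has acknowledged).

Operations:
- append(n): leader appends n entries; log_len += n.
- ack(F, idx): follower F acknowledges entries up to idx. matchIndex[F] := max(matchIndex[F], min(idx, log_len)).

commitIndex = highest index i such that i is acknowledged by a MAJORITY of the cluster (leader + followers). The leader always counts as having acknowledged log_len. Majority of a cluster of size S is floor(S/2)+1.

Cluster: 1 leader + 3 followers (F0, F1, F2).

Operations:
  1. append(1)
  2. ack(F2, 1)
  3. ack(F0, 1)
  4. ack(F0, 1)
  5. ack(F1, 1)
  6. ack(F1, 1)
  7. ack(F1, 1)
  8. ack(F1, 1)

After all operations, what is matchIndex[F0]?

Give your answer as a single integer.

Op 1: append 1 -> log_len=1
Op 2: F2 acks idx 1 -> match: F0=0 F1=0 F2=1; commitIndex=0
Op 3: F0 acks idx 1 -> match: F0=1 F1=0 F2=1; commitIndex=1
Op 4: F0 acks idx 1 -> match: F0=1 F1=0 F2=1; commitIndex=1
Op 5: F1 acks idx 1 -> match: F0=1 F1=1 F2=1; commitIndex=1
Op 6: F1 acks idx 1 -> match: F0=1 F1=1 F2=1; commitIndex=1
Op 7: F1 acks idx 1 -> match: F0=1 F1=1 F2=1; commitIndex=1
Op 8: F1 acks idx 1 -> match: F0=1 F1=1 F2=1; commitIndex=1

Answer: 1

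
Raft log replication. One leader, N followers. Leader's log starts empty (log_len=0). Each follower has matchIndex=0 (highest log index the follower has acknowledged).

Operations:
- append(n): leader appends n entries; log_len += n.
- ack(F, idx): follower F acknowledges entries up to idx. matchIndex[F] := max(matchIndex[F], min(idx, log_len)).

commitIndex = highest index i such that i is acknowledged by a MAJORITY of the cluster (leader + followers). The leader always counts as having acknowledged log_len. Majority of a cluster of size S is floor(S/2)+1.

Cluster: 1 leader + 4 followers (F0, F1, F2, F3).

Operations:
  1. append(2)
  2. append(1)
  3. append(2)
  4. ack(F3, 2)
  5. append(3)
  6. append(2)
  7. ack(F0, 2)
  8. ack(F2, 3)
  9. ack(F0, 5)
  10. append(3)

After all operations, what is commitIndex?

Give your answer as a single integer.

Answer: 3

Derivation:
Op 1: append 2 -> log_len=2
Op 2: append 1 -> log_len=3
Op 3: append 2 -> log_len=5
Op 4: F3 acks idx 2 -> match: F0=0 F1=0 F2=0 F3=2; commitIndex=0
Op 5: append 3 -> log_len=8
Op 6: append 2 -> log_len=10
Op 7: F0 acks idx 2 -> match: F0=2 F1=0 F2=0 F3=2; commitIndex=2
Op 8: F2 acks idx 3 -> match: F0=2 F1=0 F2=3 F3=2; commitIndex=2
Op 9: F0 acks idx 5 -> match: F0=5 F1=0 F2=3 F3=2; commitIndex=3
Op 10: append 3 -> log_len=13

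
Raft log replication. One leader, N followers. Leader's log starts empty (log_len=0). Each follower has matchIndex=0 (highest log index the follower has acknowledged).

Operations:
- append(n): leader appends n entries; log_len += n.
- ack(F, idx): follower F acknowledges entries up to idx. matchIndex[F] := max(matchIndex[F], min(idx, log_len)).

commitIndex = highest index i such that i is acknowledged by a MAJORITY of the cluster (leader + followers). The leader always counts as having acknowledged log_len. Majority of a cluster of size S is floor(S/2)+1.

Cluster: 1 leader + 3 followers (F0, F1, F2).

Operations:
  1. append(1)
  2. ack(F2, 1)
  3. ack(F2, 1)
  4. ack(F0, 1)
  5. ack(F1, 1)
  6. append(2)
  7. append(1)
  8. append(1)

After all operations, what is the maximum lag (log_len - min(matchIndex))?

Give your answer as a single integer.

Op 1: append 1 -> log_len=1
Op 2: F2 acks idx 1 -> match: F0=0 F1=0 F2=1; commitIndex=0
Op 3: F2 acks idx 1 -> match: F0=0 F1=0 F2=1; commitIndex=0
Op 4: F0 acks idx 1 -> match: F0=1 F1=0 F2=1; commitIndex=1
Op 5: F1 acks idx 1 -> match: F0=1 F1=1 F2=1; commitIndex=1
Op 6: append 2 -> log_len=3
Op 7: append 1 -> log_len=4
Op 8: append 1 -> log_len=5

Answer: 4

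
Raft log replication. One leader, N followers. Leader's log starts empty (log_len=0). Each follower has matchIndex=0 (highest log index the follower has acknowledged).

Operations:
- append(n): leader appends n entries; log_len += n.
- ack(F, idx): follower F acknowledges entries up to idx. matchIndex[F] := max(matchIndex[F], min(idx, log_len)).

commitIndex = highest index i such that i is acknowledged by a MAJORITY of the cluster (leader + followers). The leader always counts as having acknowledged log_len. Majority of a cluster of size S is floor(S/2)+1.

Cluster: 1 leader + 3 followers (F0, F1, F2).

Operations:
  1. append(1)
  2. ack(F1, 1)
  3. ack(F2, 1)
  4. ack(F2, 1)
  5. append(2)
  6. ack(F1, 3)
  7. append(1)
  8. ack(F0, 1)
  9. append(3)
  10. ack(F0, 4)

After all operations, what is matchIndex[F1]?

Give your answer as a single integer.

Answer: 3

Derivation:
Op 1: append 1 -> log_len=1
Op 2: F1 acks idx 1 -> match: F0=0 F1=1 F2=0; commitIndex=0
Op 3: F2 acks idx 1 -> match: F0=0 F1=1 F2=1; commitIndex=1
Op 4: F2 acks idx 1 -> match: F0=0 F1=1 F2=1; commitIndex=1
Op 5: append 2 -> log_len=3
Op 6: F1 acks idx 3 -> match: F0=0 F1=3 F2=1; commitIndex=1
Op 7: append 1 -> log_len=4
Op 8: F0 acks idx 1 -> match: F0=1 F1=3 F2=1; commitIndex=1
Op 9: append 3 -> log_len=7
Op 10: F0 acks idx 4 -> match: F0=4 F1=3 F2=1; commitIndex=3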